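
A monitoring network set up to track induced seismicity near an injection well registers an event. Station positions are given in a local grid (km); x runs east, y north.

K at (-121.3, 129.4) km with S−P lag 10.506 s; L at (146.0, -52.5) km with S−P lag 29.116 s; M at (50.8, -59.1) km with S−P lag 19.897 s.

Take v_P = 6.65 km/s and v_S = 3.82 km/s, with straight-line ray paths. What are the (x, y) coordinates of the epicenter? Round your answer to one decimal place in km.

Distance from S−P lag: d = Δt · v_P v_S / (v_P − v_S) = Δt · (6.65·3.82)/(6.65−3.82) ≈ 8.9763·Δt.
So d_K = 94.31, d_L = 261.35, d_M = 178.60 km.
Circle about each station: (x + 121.3)² + (y − 129.4)² = 94.31²; (x − 146.0)² + (y + 52.5)² = 261.35²; (x − 50.8)² + (y + 59.1)² = 178.60².
Subtracting pairs of circle equations eliminates x²+y² and gives linear equations (the radical axes):
534.6 x − 363.8 y = -66795.25
344.2 x − 377.0 y = -48388.18
Solving the 2×2 system: x ≈ -99.3, y ≈ 37.7 km.
Check against K (with the unrounded x, y): √((x + 121.3)²+(y − 129.4)²) = 94.30 ≈ 94.31 km. ✓

x ≈ -99.3 km, y ≈ 37.7 km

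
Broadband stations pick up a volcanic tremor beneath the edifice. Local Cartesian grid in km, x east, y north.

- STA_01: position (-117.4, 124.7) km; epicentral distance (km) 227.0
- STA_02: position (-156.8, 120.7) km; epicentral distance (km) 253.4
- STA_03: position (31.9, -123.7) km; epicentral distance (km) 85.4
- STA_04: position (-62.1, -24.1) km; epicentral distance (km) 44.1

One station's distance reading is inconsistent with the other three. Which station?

Solve using three stations at a time. Using STA_01, STA_02, STA_03 (subtract circle equations pairwise → linear system) gives (x, y) ≈ (40.2, -38.7).
Distances from that point to each station vs reported:
  STA_01: calculated 227.0 vs reported 227.0 → residual 0.0 km
  STA_02: calculated 253.4 vs reported 253.4 → residual 0.0 km
  STA_03: calculated 85.4 vs reported 85.4 → residual 0.0 km
  STA_04: calculated 103.4 vs reported 44.1 → residual 59.3 km
STA_01, STA_02, STA_03 are mutually consistent (residuals ≈ 0); STA_04 is off by 59.3 km.

STA_04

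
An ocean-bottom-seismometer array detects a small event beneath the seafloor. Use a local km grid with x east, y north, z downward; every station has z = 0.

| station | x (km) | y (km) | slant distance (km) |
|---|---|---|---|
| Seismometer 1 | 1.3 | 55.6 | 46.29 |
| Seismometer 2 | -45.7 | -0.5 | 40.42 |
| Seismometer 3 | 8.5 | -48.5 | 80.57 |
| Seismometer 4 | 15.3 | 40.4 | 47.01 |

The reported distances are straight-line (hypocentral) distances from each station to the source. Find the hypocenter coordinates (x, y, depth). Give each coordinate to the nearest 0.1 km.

(-21.7, 22.6, 22.9)

Each station gives a sphere (x−x_i)² + (y−y_i)² + z² = d_i² (stations at z=0).
Subtracting the Seismometer 1 sphere from Seismometer 2 and Seismometer 3: z² cancels, leaving linear equations in x and y:
-94.0 x − 112.2 y = -495.32
14.4 x − 208.2 y = -5017.31
Solving: x ≈ -21.703, y ≈ 22.597 km (keep extra digits for the depth step; rounded: -21.7, 22.6).
Then from the Seismometer 1 sphere: z² = 46.29² − (x − 1.3)² − (y − 55.6)² with x = -21.703, y = 22.597, so z ≈ 22.900 ≈ 22.9 km.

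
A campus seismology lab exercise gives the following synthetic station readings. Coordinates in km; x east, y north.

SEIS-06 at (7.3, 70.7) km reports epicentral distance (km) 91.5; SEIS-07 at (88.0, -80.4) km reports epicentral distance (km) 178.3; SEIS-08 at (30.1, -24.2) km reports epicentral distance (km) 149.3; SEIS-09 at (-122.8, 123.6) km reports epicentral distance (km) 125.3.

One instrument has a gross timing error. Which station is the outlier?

Solve using three stations at a time. Using SEIS-06, SEIS-07, SEIS-09 (subtract circle equations pairwise → linear system) gives (x, y) ≈ (-63.7, 13.2).
Distances from that point to each station vs reported:
  SEIS-06: calculated 91.4 vs reported 91.5 → residual 0.1 km
  SEIS-07: calculated 178.3 vs reported 178.3 → residual 0.0 km
  SEIS-08: calculated 101.0 vs reported 149.3 → residual 48.3 km
  SEIS-09: calculated 125.2 vs reported 125.3 → residual 0.1 km
SEIS-06, SEIS-07, SEIS-09 are mutually consistent (residuals ≈ 0); SEIS-08 is off by 48.3 km.

SEIS-08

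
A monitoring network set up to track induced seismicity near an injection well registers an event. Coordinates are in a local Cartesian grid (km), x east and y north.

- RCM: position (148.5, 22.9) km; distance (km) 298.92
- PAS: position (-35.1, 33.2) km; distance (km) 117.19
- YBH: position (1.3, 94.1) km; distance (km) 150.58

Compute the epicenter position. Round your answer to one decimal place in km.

Circle about each station: (x − 148.5)² + (y − 22.9)² = 298.92²; (x + 35.1)² + (y − 33.2)² = 117.19²; (x − 1.3)² + (y − 94.1)² = 150.58².
Subtracting the RCM equation from the PAS and YBH equations removes the quadratic terms:
-367.2 x + 20.6 y = 55377.26
-294.4 x + 142.4 y = 52958.67
Solving the 2×2 system: x ≈ -147.0, y ≈ 68.0 km.

(-147.0, 68.0)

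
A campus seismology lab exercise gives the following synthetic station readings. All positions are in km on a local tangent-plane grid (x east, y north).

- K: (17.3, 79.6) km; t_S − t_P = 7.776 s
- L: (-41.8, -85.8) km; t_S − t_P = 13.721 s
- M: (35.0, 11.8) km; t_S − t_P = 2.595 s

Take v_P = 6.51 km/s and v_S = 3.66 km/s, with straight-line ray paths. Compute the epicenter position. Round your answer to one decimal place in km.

Distance from S−P lag: d = Δt · v_P v_S / (v_P − v_S) = Δt · (6.51·3.66)/(6.51−3.66) ≈ 8.3602·Δt.
So d_K = 65.01, d_L = 114.71, d_M = 21.69 km.
Circle about each station: (x − 17.3)² + (y − 79.6)² = 65.01²; (x + 41.8)² + (y + 85.8)² = 114.71²; (x − 35.0)² + (y − 11.8)² = 21.69².
Subtracting the K equation from the L and M equations removes the quadratic terms:
-118.2 x − 330.8 y = -6458.65
35.4 x − 135.6 y = -1515.37
Solving the 2×2 system: x ≈ 13.5, y ≈ 14.7 km.
Check against K (with the unrounded x, y): √((x − 17.3)²+(y − 79.6)²) = 65.01 ≈ 65.01 km. ✓

13.5 km east, 14.7 km north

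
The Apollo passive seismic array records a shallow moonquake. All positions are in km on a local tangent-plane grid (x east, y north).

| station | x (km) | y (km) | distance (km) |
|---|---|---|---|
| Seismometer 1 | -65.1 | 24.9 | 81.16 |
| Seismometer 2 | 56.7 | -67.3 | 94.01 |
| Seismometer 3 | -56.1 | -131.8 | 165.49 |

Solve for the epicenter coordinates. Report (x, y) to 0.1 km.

15.7 km east, 17.3 km north

Circle about each station: (x + 65.1)² + (y − 24.9)² = 81.16²; (x − 56.7)² + (y + 67.3)² = 94.01²; (x + 56.1)² + (y + 131.8)² = 165.49².
Subtracting the Seismometer 1 equation from the Seismometer 2 and Seismometer 3 equations removes the quadratic terms:
243.6 x − 184.4 y = 635.23
18.0 x − 313.4 y = -5139.56
Solving the 2×2 system: x ≈ 15.7, y ≈ 17.3 km.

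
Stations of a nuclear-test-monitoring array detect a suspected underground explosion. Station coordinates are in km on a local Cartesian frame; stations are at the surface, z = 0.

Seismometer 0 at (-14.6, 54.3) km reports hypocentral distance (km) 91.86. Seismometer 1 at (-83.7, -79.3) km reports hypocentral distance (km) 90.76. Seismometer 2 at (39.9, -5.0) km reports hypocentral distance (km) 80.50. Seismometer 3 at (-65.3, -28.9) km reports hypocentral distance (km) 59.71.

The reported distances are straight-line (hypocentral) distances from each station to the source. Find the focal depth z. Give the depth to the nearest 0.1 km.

Each station gives a sphere (x−x_i)² + (y−y_i)² + z² = d_i² (stations at z=0).
Subtracting the Seismometer 0 sphere from Seismometer 1 and Seismometer 2: z² cancels, leaving linear equations in x and y:
-138.2 x − 267.2 y = 10333.41
109.0 x − 118.6 y = 413.37
Solving: x ≈ -24.499, y ≈ -26.002 km (keep extra digits for the depth step; rounded: -24.5, -26.0).
Then from the Seismometer 0 sphere: z² = 91.86² − (x + 14.6)² − (y − 54.3)² with x = -24.499, y = -26.002, so z ≈ 43.495 ≈ 43.5 km.

z ≈ 43.5 km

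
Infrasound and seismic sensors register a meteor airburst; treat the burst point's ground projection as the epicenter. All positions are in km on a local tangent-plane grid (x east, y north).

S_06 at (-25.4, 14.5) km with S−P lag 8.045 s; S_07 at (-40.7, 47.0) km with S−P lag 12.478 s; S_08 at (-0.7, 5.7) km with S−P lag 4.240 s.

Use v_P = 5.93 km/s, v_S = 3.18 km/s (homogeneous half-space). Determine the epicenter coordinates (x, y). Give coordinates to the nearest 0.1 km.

Distance from S−P lag: d = Δt · v_P v_S / (v_P − v_S) = Δt · (5.93·3.18)/(5.93−3.18) ≈ 6.8572·Δt.
So d_S_06 = 55.17, d_S_07 = 85.56, d_S_08 = 29.07 km.
Circle about each station: (x + 25.4)² + (y − 14.5)² = 55.17²; (x + 40.7)² + (y − 47.0)² = 85.56²; (x + 0.7)² + (y − 5.7)² = 29.07².
Subtracting the S_06 equation from the S_07 and S_08 equations removes the quadratic terms:
-30.6 x + 65.0 y = -1266.70
49.4 x − 17.6 y = 1376.23
Solving the 2×2 system: x ≈ 25.1, y ≈ -7.7 km.

25.1 km east, -7.7 km north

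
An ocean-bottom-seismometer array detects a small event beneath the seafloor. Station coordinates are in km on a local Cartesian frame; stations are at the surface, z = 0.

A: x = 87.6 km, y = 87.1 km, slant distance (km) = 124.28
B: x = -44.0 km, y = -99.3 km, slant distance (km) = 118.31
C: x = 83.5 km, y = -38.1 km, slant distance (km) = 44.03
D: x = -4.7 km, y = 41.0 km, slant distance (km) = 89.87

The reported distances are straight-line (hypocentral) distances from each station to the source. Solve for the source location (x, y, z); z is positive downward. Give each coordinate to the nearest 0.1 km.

Each station gives a sphere (x−x_i)² + (y−y_i)² + z² = d_i² (stations at z=0).
Subtracting the A sphere from B and C: z² cancels, leaving linear equations in x and y:
-263.2 x − 372.8 y = -2015.42
-8.2 x − 250.4 y = 6670.57
Solving: x ≈ 47.598, y ≈ -28.198 km (keep extra digits for the depth step; rounded: 47.6, -28.2).
Then from the A sphere: z² = 124.28² − (x − 87.6)² − (y − 87.1)² with x = 47.598, y = -28.198, so z ≈ 23.489 ≈ 23.5 km.

(47.6, -28.2, 23.5)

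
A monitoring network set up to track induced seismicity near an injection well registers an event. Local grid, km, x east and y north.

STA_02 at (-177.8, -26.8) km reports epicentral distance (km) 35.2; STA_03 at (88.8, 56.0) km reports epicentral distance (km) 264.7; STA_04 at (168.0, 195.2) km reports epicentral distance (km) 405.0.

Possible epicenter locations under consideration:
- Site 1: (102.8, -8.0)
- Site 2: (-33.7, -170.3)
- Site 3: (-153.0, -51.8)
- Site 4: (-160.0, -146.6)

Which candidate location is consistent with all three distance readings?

For each candidate, compare |candidate − station| to the reported distance:
Site 1: residuals STA_02 246.0, STA_03 199.2, STA_04 191.6 → max 246.0 km
Site 2: residuals STA_02 168.2, STA_03 7.4, STA_04 12.5 → max 168.2 km
Site 3: residuals STA_02 0.0, STA_03 0.0, STA_04 0.0 → max 0.0 km
Site 4: residuals STA_02 85.9, STA_03 56.2, STA_04 68.7 → max 85.9 km
Only Site 3 has all residuals ≈ 0.

Site 3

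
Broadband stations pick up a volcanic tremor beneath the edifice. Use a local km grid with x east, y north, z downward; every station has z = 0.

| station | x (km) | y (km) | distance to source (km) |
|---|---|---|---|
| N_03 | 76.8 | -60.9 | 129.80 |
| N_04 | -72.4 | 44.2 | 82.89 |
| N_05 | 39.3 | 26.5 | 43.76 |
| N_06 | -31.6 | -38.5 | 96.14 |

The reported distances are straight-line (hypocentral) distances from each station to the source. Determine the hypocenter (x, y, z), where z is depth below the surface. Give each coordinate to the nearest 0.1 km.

Each station gives a sphere (x−x_i)² + (y−y_i)² + z² = d_i² (stations at z=0).
Subtracting the N_03 sphere from N_04 and N_05: z² cancels, leaving linear equations in x and y:
-298.4 x + 210.2 y = 7565.64
-75.0 x + 174.8 y = 7572.79
Solving: x ≈ 7.400, y ≈ 46.498 km (keep extra digits for the depth step; rounded: 7.4, 46.5).
Then from the N_03 sphere: z² = 129.80² − (x − 76.8)² − (y + 60.9)² with x = 7.400, y = 46.498, so z ≈ 22.301 ≈ 22.3 km.

(7.4, 46.5, 22.3)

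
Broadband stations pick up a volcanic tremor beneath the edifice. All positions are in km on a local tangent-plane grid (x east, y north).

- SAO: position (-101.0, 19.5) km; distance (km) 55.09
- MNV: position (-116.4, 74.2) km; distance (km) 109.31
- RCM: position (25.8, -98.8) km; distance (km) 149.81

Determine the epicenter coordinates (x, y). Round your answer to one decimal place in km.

x ≈ -109.7 km, y ≈ -34.9 km

Circle about each station: (x + 101.0)² + (y − 19.5)² = 55.09²; (x + 116.4)² + (y − 74.2)² = 109.31²; (x − 25.8)² + (y + 98.8)² = 149.81².
Subtracting pairs of circle equations eliminates x²+y² and gives linear equations (the radical axes):
-30.8 x + 109.4 y = -440.42
253.6 x − 236.6 y = -19562.30
Solving the 2×2 system: x ≈ -109.7, y ≈ -34.9 km.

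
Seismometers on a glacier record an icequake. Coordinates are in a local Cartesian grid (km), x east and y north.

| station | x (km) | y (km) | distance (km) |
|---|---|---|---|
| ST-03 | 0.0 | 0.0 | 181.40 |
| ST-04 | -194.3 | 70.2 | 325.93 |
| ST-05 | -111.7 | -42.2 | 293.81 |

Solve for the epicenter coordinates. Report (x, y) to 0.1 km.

(126.0, 130.5)

Circle about each station: x² + y² = 181.40²; (x + 194.3)² + (y − 70.2)² = 325.93²; (x + 111.7)² + (y + 42.2)² = 293.81².
Subtracting the ST-03 equation from the ST-04 and ST-05 equations removes the quadratic terms:
-388.6 x + 140.4 y = -30643.87
-223.4 x − 84.4 y = -39160.63
Solving the 2×2 system: x ≈ 126.0, y ≈ 130.5 km.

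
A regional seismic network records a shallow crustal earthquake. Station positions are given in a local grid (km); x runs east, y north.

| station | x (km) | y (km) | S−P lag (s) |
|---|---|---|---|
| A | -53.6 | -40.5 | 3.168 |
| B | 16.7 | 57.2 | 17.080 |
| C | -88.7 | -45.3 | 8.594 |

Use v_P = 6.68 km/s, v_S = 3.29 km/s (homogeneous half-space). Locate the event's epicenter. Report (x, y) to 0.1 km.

Distance from S−P lag: d = Δt · v_P v_S / (v_P − v_S) = Δt · (6.68·3.29)/(6.68−3.29) ≈ 6.4829·Δt.
So d_A = 20.54, d_B = 110.73, d_C = 55.71 km.
Circle about each station: (x + 53.6)² + (y + 40.5)² = 20.54²; (x − 16.7)² + (y − 57.2)² = 110.73²; (x + 88.7)² + (y + 45.3)² = 55.71².
Subtracting the A equation from the B and C equations removes the quadratic terms:
140.6 x + 195.4 y = -12801.72
-70.2 x − 9.6 y = 2724.86
Solving the 2×2 system: x ≈ -33.1, y ≈ -41.7 km.

x ≈ -33.1 km, y ≈ -41.7 km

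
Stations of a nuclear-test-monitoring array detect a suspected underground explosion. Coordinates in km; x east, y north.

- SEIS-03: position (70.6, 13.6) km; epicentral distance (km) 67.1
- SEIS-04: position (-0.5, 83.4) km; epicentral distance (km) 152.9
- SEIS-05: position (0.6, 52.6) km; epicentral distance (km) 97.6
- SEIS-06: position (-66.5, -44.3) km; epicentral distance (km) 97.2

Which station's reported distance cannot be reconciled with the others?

SEIS-04

Solve using three stations at a time. Using SEIS-03, SEIS-05, SEIS-06 (subtract circle equations pairwise → linear system) gives (x, y) ≈ (30.6, -40.3).
Distances from that point to each station vs reported:
  SEIS-03: calculated 67.1 vs reported 67.1 → residual 0.0 km
  SEIS-04: calculated 127.5 vs reported 152.9 → residual 25.4 km
  SEIS-05: calculated 97.6 vs reported 97.6 → residual 0.0 km
  SEIS-06: calculated 97.2 vs reported 97.2 → residual 0.0 km
SEIS-03, SEIS-05, SEIS-06 are mutually consistent (residuals ≈ 0); SEIS-04 is off by 25.4 km.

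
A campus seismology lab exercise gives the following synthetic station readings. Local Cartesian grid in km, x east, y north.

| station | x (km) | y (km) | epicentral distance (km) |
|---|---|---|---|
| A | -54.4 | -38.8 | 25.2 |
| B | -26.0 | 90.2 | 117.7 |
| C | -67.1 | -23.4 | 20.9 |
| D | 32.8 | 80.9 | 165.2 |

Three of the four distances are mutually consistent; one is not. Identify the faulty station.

B

Solve using three stations at a time. Using A, C, D (subtract circle equations pairwise → linear system) gives (x, y) ≈ (-79.6, -40.2).
Distances from that point to each station vs reported:
  A: calculated 25.2 vs reported 25.2 → residual 0.0 km
  B: calculated 141.0 vs reported 117.7 → residual 23.3 km
  C: calculated 20.9 vs reported 20.9 → residual 0.0 km
  D: calculated 165.2 vs reported 165.2 → residual 0.0 km
A, C, D are mutually consistent (residuals ≈ 0); B is off by 23.3 km.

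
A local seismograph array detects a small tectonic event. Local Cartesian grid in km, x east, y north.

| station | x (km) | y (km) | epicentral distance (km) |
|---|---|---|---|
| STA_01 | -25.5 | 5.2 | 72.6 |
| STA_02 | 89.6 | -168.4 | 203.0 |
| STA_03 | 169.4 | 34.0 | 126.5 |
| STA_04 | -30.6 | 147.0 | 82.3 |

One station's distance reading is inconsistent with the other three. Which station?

Solve using three stations at a time. Using STA_01, STA_02, STA_03 (subtract circle equations pairwise → linear system) gives (x, y) ≈ (43.0, 29.2).
Distances from that point to each station vs reported:
  STA_01: calculated 72.6 vs reported 72.6 → residual 0.0 km
  STA_02: calculated 203.0 vs reported 203.0 → residual 0.0 km
  STA_03: calculated 126.5 vs reported 126.5 → residual 0.0 km
  STA_04: calculated 138.9 vs reported 82.3 → residual 56.6 km
STA_01, STA_02, STA_03 are mutually consistent (residuals ≈ 0); STA_04 is off by 56.6 km.

STA_04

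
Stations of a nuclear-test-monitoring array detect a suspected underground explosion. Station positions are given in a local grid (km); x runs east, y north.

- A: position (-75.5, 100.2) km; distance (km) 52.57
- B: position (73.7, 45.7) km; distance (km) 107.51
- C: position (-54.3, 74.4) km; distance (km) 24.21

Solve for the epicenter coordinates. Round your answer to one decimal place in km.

(-30.1, 73.7)

Circle about each station: (x + 75.5)² + (y − 100.2)² = 52.57²; (x − 73.7)² + (y − 45.7)² = 107.51²; (x + 54.3)² + (y − 74.4)² = 24.21².
Subtracting the A equation from the B and C equations removes the quadratic terms:
298.4 x − 109.0 y = -17014.91
42.4 x − 51.6 y = -5078.96
Solving the 2×2 system: x ≈ -30.1, y ≈ 73.7 km.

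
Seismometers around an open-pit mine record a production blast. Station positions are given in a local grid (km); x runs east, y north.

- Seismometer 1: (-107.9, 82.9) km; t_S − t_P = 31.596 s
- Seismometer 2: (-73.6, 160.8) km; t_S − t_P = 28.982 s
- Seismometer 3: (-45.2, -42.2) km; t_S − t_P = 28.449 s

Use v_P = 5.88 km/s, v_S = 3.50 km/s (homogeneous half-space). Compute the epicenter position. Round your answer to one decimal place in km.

Distance from S−P lag: d = Δt · v_P v_S / (v_P − v_S) = Δt · (5.88·3.50)/(5.88−3.50) ≈ 8.6471·Δt.
So d_Seismometer 1 = 273.21, d_Seismometer 2 = 250.61, d_Seismometer 3 = 246.00 km.
Circle about each station: (x + 107.9)² + (y − 82.9)² = 273.21²; (x + 73.6)² + (y − 160.8)² = 250.61²; (x + 45.2)² + (y + 42.2)² = 246.00².
Subtracting the Seismometer 1 equation from the Seismometer 2 and Seismometer 3 equations removes the quadratic terms:
68.6 x + 155.8 y = 24597.11
125.4 x − 250.2 y = -563.24
Solving the 2×2 system: x ≈ 165.3, y ≈ 85.1 km.

165.3 km east, 85.1 km north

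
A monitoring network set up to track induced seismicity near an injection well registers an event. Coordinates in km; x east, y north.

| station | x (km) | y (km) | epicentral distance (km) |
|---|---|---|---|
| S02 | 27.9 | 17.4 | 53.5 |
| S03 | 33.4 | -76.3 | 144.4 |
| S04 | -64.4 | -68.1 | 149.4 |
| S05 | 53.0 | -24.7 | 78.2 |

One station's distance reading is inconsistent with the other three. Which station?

S05

Solve using three stations at a time. Using S02, S03, S04 (subtract circle equations pairwise → linear system) gives (x, y) ≈ (3.5, 65.0).
Distances from that point to each station vs reported:
  S02: calculated 53.4 vs reported 53.5 → residual 0.1 km
  S03: calculated 144.4 vs reported 144.4 → residual 0.0 km
  S04: calculated 149.4 vs reported 149.4 → residual 0.0 km
  S05: calculated 102.4 vs reported 78.2 → residual 24.2 km
S02, S03, S04 are mutually consistent (residuals ≈ 0); S05 is off by 24.2 km.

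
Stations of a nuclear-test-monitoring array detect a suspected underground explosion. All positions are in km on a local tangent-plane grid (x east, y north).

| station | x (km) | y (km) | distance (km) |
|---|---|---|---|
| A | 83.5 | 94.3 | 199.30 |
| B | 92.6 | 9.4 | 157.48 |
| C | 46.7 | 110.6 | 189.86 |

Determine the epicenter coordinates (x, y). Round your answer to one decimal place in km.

Circle about each station: (x − 83.5)² + (y − 94.3)² = 199.30²; (x − 92.6)² + (y − 9.4)² = 157.48²; (x − 46.7)² + (y − 110.6)² = 189.86².
Subtracting pairs of circle equations eliminates x²+y² and gives linear equations (the radical axes):
18.2 x − 169.8 y = 7718.92
-73.6 x + 32.6 y = 2222.18
Solving the 2×2 system: x ≈ -52.8, y ≈ -51.1 km.

(-52.8, -51.1)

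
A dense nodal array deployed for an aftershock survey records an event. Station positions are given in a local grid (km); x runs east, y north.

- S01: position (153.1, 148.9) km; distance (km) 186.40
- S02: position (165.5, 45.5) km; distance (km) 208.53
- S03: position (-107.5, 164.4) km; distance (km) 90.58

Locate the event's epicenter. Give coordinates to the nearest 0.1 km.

x ≈ -30.5 km, y ≈ 116.7 km

Circle about each station: (x − 153.1)² + (y − 148.9)² = 186.40²; (x − 165.5)² + (y − 45.5)² = 208.53²; (x + 107.5)² + (y − 164.4)² = 90.58².
Subtracting the S01 equation from the S02 and S03 equations removes the quadratic terms:
24.8 x − 206.8 y = -24890.12
-521.2 x + 31.0 y = 19513.01
Solving the 2×2 system: x ≈ -30.5, y ≈ 116.7 km.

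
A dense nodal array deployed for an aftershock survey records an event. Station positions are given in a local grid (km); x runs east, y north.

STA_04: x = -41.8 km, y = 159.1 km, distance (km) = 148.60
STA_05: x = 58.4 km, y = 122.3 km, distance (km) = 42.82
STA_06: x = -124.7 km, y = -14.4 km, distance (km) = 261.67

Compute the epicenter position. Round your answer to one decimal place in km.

Circle about each station: (x + 41.8)² + (y − 159.1)² = 148.60²; (x − 58.4)² + (y − 122.3)² = 42.82²; (x + 124.7)² + (y + 14.4)² = 261.67².
Subtracting the STA_04 equation from the STA_05 and STA_06 equations removes the quadratic terms:
200.4 x − 73.6 y = 11556.21
-165.8 x − 347.0 y = -57691.83
Solving the 2×2 system: x ≈ 101.0, y ≈ 118.0 km.
Check against STA_04 (with the unrounded x, y): √((x + 41.8)²+(y − 159.1)²) = 148.60 ≈ 148.60 km. ✓

x ≈ 101.0 km, y ≈ 118.0 km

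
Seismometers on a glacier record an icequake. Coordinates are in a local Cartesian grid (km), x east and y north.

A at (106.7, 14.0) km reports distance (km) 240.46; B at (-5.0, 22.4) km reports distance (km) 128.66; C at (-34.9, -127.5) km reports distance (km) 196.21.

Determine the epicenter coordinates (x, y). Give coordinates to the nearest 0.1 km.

Circle about each station: (x − 106.7)² + (y − 14.0)² = 240.46²; (x + 5.0)² + (y − 22.4)² = 128.66²; (x + 34.9)² + (y + 127.5)² = 196.21².
Subtracting the A equation from the B and C equations removes the quadratic terms:
-223.4 x + 16.8 y = 30213.49
-283.2 x − 283.0 y = 25216.02
Solving the 2×2 system: x ≈ -132.0, y ≈ 43.0 km.

(-132.0, 43.0)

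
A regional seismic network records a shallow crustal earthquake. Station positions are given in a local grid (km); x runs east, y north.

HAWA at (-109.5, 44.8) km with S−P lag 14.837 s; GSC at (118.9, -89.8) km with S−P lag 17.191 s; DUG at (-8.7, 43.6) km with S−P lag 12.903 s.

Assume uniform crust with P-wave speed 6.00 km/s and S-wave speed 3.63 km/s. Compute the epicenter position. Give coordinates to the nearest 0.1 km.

-38.0 km east, -71.3 km north

Distance from S−P lag: d = Δt · v_P v_S / (v_P − v_S) = Δt · (6.00·3.63)/(6.00−3.63) ≈ 9.1899·Δt.
So d_HAWA = 136.35, d_GSC = 157.98, d_DUG = 118.58 km.
Circle about each station: (x + 109.5)² + (y − 44.8)² = 136.35²; (x − 118.9)² + (y + 89.8)² = 157.98²; (x + 8.7)² + (y − 43.6)² = 118.58².
Subtracting pairs of circle equations eliminates x²+y² and gives linear equations (the radical axes):
456.8 x − 269.2 y = 1837.60
201.6 x − 2.4 y = -7490.53
Solving the 2×2 system: x ≈ -38.0, y ≈ -71.3 km.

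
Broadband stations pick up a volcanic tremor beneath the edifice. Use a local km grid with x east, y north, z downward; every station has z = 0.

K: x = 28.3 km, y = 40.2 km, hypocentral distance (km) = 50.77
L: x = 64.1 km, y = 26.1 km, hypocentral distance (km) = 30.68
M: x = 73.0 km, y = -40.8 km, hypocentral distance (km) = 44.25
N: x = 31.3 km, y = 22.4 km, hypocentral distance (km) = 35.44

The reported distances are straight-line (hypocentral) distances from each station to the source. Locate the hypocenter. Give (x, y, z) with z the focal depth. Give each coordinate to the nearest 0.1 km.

(55.4, -1.5, 10.2)

Each station gives a sphere (x−x_i)² + (y−y_i)² + z² = d_i² (stations at z=0).
Subtracting the K sphere from L and M: z² cancels, leaving linear equations in x and y:
71.6 x − 28.2 y = 4009.42
89.4 x − 162.0 y = 5196.24
Solving: x ≈ 55.407, y ≈ -1.499 km (keep extra digits for the depth step; rounded: 55.4, -1.5).
Then from the K sphere: z² = 50.77² − (x − 28.3)² − (y − 40.2)² with x = 55.407, y = -1.499, so z ≈ 10.198 ≈ 10.2 km.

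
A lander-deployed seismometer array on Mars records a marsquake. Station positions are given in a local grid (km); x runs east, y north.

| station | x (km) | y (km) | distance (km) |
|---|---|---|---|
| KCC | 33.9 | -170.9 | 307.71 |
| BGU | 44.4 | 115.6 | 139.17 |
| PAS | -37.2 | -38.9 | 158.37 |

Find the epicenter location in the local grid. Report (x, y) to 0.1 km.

x ≈ -94.6 km, y ≈ 108.7 km

Circle about each station: (x − 33.9)² + (y + 170.9)² = 307.71²; (x − 44.4)² + (y − 115.6)² = 139.17²; (x + 37.2)² + (y + 38.9)² = 158.37².
Subtracting the KCC equation from the BGU and PAS equations removes the quadratic terms:
21.0 x + 573.0 y = 60295.86
-142.2 x + 264.0 y = 42145.42
Solving the 2×2 system: x ≈ -94.6, y ≈ 108.7 km.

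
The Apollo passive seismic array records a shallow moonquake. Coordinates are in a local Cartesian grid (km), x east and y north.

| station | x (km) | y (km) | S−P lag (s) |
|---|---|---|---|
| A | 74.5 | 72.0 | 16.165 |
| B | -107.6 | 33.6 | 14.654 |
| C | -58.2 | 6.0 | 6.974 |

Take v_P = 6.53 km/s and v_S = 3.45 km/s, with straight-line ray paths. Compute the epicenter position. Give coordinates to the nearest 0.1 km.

x ≈ -10.0 km, y ≈ -10.7 km

Distance from S−P lag: d = Δt · v_P v_S / (v_P − v_S) = Δt · (6.53·3.45)/(6.53−3.45) ≈ 7.3144·Δt.
So d_A = 118.24, d_B = 107.19, d_C = 51.01 km.
Circle about each station: (x − 74.5)² + (y − 72.0)² = 118.24²; (x + 107.6)² + (y − 33.6)² = 107.19²; (x + 58.2)² + (y − 6.0)² = 51.01².
Subtracting the A equation from the B and C equations removes the quadratic terms:
-364.2 x − 76.8 y = 4463.47
-265.4 x − 132.0 y = 4067.67
Solving the 2×2 system: x ≈ -10.0, y ≈ -10.7 km.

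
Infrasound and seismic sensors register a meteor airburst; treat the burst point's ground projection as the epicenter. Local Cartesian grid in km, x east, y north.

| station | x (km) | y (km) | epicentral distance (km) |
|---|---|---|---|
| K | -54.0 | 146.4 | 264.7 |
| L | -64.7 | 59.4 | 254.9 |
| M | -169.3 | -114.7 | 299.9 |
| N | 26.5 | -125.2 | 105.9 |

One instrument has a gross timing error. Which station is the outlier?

Solve using three stations at a time. Using L, M, N (subtract circle equations pairwise → linear system) gives (x, y) ≈ (130.5, -104.6).
Distances from that point to each station vs reported:
  K: calculated 311.5 vs reported 264.7 → residual 46.8 km
  L: calculated 254.9 vs reported 254.9 → residual 0.0 km
  M: calculated 299.9 vs reported 299.9 → residual 0.0 km
  N: calculated 106.0 vs reported 105.9 → residual 0.1 km
L, M, N are mutually consistent (residuals ≈ 0); K is off by 46.8 km.

K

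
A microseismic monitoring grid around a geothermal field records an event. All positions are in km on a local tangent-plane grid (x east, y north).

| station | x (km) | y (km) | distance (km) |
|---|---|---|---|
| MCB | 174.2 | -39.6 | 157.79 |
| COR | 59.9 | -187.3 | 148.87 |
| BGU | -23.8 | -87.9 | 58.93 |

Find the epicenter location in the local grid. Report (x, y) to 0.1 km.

16.5 km east, -44.9 km north

Circle about each station: (x − 174.2)² + (y + 39.6)² = 157.79²; (x − 59.9)² + (y + 187.3)² = 148.87²; (x + 23.8)² + (y + 87.9)² = 58.93².
Subtracting pairs of circle equations eliminates x²+y² and gives linear equations (the radical axes):
-228.6 x − 295.4 y = 9490.91
-396.0 x − 96.6 y = -2196.01
Solving the 2×2 system: x ≈ 16.5, y ≈ -44.9 km.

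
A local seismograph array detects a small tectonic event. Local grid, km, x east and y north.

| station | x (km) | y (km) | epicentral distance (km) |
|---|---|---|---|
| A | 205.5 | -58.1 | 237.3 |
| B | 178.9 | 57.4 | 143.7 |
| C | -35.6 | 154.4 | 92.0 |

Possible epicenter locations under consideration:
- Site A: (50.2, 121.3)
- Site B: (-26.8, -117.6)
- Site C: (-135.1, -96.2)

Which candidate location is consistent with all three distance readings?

Site A

For each candidate, compare |candidate − station| to the reported distance:
Site A: residuals A 0.0, B 0.0, C 0.0 → max 0.0 km
Site B: residuals A 2.5, B 126.4, C 180.1 → max 180.1 km
Site C: residuals A 105.4, B 205.9, C 177.6 → max 205.9 km
Only Site A has all residuals ≈ 0.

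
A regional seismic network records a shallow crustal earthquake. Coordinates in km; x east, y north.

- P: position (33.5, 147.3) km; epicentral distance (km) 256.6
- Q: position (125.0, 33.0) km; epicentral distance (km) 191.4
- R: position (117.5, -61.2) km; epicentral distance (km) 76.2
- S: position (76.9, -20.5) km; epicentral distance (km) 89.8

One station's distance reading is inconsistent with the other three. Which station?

Solve using three stations at a time. Using P, R, S (subtract circle equations pairwise → linear system) gives (x, y) ≈ (57.5, -108.2).
Distances from that point to each station vs reported:
  P: calculated 256.6 vs reported 256.6 → residual 0.0 km
  Q: calculated 156.5 vs reported 191.4 → residual 34.9 km
  R: calculated 76.2 vs reported 76.2 → residual 0.0 km
  S: calculated 89.8 vs reported 89.8 → residual 0.0 km
P, R, S are mutually consistent (residuals ≈ 0); Q is off by 34.9 km.

Q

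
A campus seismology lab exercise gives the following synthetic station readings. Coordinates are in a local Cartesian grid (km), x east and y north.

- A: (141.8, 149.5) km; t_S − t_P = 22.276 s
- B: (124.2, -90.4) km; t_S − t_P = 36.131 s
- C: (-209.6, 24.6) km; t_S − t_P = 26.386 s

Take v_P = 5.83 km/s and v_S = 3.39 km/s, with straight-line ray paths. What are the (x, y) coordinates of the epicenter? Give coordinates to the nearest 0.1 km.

x ≈ -38.6 km, y ≈ 152.8 km

Distance from S−P lag: d = Δt · v_P v_S / (v_P − v_S) = Δt · (5.83·3.39)/(5.83−3.39) ≈ 8.0999·Δt.
So d_A = 180.43, d_B = 292.66, d_C = 213.72 km.
Circle about each station: (x − 141.8)² + (y − 149.5)² = 180.43²; (x − 124.2)² + (y + 90.4)² = 292.66²; (x + 209.6)² + (y − 24.6)² = 213.72².
Subtracting the A equation from the B and C equations removes the quadratic terms:
-35.2 x − 479.8 y = -71954.58
-702.8 x − 249.8 y = -11041.42
Solving the 2×2 system: x ≈ -38.6, y ≈ 152.8 km.
Check against A (with the unrounded x, y): √((x − 141.8)²+(y − 149.5)²) = 180.43 ≈ 180.43 km. ✓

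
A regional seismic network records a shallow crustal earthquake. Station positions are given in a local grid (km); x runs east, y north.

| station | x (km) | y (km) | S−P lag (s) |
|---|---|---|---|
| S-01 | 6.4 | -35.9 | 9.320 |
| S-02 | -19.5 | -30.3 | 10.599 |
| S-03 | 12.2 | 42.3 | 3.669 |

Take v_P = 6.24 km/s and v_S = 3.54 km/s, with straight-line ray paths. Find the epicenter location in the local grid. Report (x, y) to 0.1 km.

(40.5, 32.3)

Distance from S−P lag: d = Δt · v_P v_S / (v_P − v_S) = Δt · (6.24·3.54)/(6.24−3.54) ≈ 8.1813·Δt.
So d_S-01 = 76.25, d_S-02 = 86.71, d_S-03 = 30.02 km.
Circle about each station: (x − 6.4)² + (y + 35.9)² = 76.25²; (x + 19.5)² + (y + 30.3)² = 86.71²; (x − 12.2)² + (y − 42.3)² = 30.02².
Subtracting the S-01 equation from the S-02 and S-03 equations removes the quadratic terms:
-51.8 x + 11.2 y = -1735.99
11.6 x + 156.4 y = 5521.22
Solving the 2×2 system: x ≈ 40.5, y ≈ 32.3 km.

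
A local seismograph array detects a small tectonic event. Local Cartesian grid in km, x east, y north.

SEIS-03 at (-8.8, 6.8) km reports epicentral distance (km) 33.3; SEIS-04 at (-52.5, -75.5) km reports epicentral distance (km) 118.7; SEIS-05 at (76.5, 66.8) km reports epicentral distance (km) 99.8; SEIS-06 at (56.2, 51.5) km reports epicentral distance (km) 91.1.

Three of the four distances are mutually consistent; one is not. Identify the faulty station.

SEIS-06

Solve using three stations at a time. Using SEIS-03, SEIS-04, SEIS-05 (subtract circle equations pairwise → linear system) gives (x, y) ≈ (-19.2, 38.4).
Distances from that point to each station vs reported:
  SEIS-03: calculated 33.3 vs reported 33.3 → residual 0.0 km
  SEIS-04: calculated 118.7 vs reported 118.7 → residual 0.0 km
  SEIS-05: calculated 99.8 vs reported 99.8 → residual 0.0 km
  SEIS-06: calculated 76.5 vs reported 91.1 → residual 14.6 km
SEIS-03, SEIS-04, SEIS-05 are mutually consistent (residuals ≈ 0); SEIS-06 is off by 14.6 km.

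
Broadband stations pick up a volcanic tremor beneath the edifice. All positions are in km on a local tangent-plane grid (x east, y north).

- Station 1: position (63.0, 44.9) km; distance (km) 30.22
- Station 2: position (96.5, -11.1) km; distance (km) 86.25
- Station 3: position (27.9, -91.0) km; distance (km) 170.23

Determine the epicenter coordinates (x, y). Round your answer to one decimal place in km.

Circle about each station: (x − 63.0)² + (y − 44.9)² = 30.22²; (x − 96.5)² + (y + 11.1)² = 86.25²; (x − 27.9)² + (y + 91.0)² = 170.23².
Subtracting pairs of circle equations eliminates x²+y² and gives linear equations (the radical axes):
67.0 x − 112.0 y = -3075.36
-70.2 x − 271.8 y = -24990.60
Solving the 2×2 system: x ≈ 75.3, y ≈ 72.5 km.
Check against Station 1 (with the unrounded x, y): √((x − 63.0)²+(y − 44.9)²) = 30.21 ≈ 30.22 km. ✓

(75.3, 72.5)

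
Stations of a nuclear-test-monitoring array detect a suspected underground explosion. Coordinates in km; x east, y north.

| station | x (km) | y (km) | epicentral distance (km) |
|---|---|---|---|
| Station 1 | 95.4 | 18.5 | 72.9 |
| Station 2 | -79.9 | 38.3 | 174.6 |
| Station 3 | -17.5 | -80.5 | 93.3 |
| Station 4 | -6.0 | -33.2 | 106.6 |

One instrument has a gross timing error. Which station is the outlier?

Station 4

Solve using three stations at a time. Using Station 1, Station 2, Station 3 (subtract circle equations pairwise → linear system) gives (x, y) ≈ (70.7, -50.1).
Distances from that point to each station vs reported:
  Station 1: calculated 72.9 vs reported 72.9 → residual 0.0 km
  Station 2: calculated 174.6 vs reported 174.6 → residual 0.0 km
  Station 3: calculated 93.3 vs reported 93.3 → residual 0.0 km
  Station 4: calculated 78.5 vs reported 106.6 → residual 28.1 km
Station 1, Station 2, Station 3 are mutually consistent (residuals ≈ 0); Station 4 is off by 28.1 km.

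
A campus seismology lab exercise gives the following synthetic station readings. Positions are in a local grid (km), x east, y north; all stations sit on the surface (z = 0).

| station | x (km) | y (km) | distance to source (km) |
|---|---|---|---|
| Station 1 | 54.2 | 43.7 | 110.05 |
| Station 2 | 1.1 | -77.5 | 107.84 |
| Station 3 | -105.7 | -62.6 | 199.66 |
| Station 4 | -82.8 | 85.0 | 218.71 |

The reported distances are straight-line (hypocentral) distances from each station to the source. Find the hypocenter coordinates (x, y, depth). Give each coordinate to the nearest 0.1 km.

Each station gives a sphere (x−x_i)² + (y−y_i)² + z² = d_i² (stations at z=0).
Subtracting the Station 1 sphere from Station 2 and Station 3: z² cancels, leaving linear equations in x and y:
-106.2 x − 242.4 y = 1641.67
-319.8 x − 212.6 y = -17509.19
Solving: x ≈ 83.603, y ≈ -43.400 km (keep extra digits for the depth step; rounded: 83.6, -43.4).
Then from the Station 1 sphere: z² = 110.05² − (x − 54.2)² − (y − 43.7)² with x = 83.603, y = -43.400, so z ≈ 60.498 ≈ 60.5 km.

x ≈ 83.6 km, y ≈ -43.4 km, depth ≈ 60.5 km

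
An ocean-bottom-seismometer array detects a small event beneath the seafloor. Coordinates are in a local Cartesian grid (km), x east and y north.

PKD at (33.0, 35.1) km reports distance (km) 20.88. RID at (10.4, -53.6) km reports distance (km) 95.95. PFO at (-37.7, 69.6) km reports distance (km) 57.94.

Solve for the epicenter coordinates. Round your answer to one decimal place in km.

(13.4, 42.3)

Circle about each station: (x − 33.0)² + (y − 35.1)² = 20.88²; (x − 10.4)² + (y + 53.6)² = 95.95²; (x + 37.7)² + (y − 69.6)² = 57.94².
Subtracting pairs of circle equations eliminates x²+y² and gives linear equations (the radical axes):
-45.2 x − 177.4 y = -8110.32
-141.4 x + 69.0 y = 1023.37
Solving the 2×2 system: x ≈ 13.4, y ≈ 42.3 km.
Check against PKD (with the unrounded x, y): √((x − 33.0)²+(y − 35.1)²) = 20.88 ≈ 20.88 km. ✓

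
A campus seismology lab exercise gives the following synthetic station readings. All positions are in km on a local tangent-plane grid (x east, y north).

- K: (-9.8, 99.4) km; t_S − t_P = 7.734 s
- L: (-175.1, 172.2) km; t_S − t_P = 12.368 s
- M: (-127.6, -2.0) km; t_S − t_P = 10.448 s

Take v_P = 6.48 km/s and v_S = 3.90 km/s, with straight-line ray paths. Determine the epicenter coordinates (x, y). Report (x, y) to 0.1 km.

Distance from S−P lag: d = Δt · v_P v_S / (v_P − v_S) = Δt · (6.48·3.90)/(6.48−3.90) ≈ 9.7953·Δt.
So d_K = 75.76, d_L = 121.15, d_M = 102.34 km.
Circle about each station: (x + 9.8)² + (y − 99.4)² = 75.76²; (x + 175.1)² + (y − 172.2)² = 121.15²; (x + 127.6)² + (y + 2.0)² = 102.34².
Subtracting pairs of circle equations eliminates x²+y² and gives linear equations (the radical axes):
-330.6 x + 145.6 y = 41398.71
-235.6 x − 202.8 y = 1575.46
Solving the 2×2 system: x ≈ -85.1, y ≈ 91.1 km.
Check against K (with the unrounded x, y): √((x + 9.8)²+(y − 99.4)²) = 75.76 ≈ 75.76 km. ✓

x ≈ -85.1 km, y ≈ 91.1 km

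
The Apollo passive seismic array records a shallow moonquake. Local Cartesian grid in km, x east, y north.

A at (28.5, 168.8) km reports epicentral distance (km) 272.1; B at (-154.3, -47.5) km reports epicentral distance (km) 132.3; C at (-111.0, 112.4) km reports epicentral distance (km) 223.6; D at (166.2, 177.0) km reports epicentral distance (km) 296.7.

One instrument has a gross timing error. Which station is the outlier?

D

Solve using three stations at a time. Using A, B, C (subtract circle equations pairwise → linear system) gives (x, y) ≈ (-31.5, -96.5).
Distances from that point to each station vs reported:
  A: calculated 272.0 vs reported 272.1 → residual 0.1 km
  B: calculated 132.2 vs reported 132.3 → residual 0.1 km
  C: calculated 223.5 vs reported 223.6 → residual 0.1 km
  D: calculated 337.5 vs reported 296.7 → residual 40.8 km
A, B, C are mutually consistent (residuals ≈ 0); D is off by 40.8 km.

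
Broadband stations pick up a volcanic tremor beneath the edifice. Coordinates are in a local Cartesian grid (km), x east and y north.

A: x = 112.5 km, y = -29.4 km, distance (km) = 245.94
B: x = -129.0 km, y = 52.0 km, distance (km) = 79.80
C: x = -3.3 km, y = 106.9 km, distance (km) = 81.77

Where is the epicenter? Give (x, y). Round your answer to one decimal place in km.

(-84.3, 118.1)

Circle about each station: (x − 112.5)² + (y + 29.4)² = 245.94²; (x + 129.0)² + (y − 52.0)² = 79.80²; (x + 3.3)² + (y − 106.9)² = 81.77².
Subtracting the A equation from the B and C equations removes the quadratic terms:
-483.0 x + 162.8 y = 59942.83
-231.6 x + 272.6 y = 51718.04
Solving the 2×2 system: x ≈ -84.3, y ≈ 118.1 km.
Check against A (with the unrounded x, y): √((x − 112.5)²+(y + 29.4)²) = 245.94 ≈ 245.94 km. ✓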